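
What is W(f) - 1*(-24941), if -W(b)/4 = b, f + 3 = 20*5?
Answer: 24553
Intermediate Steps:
f = 97 (f = -3 + 20*5 = -3 + 100 = 97)
W(b) = -4*b
W(f) - 1*(-24941) = -4*97 - 1*(-24941) = -388 + 24941 = 24553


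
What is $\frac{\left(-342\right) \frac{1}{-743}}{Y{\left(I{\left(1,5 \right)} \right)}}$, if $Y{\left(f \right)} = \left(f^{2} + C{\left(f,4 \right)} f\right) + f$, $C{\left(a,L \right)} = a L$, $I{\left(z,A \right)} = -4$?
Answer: $\frac{9}{1486} \approx 0.0060565$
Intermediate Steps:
$C{\left(a,L \right)} = L a$
$Y{\left(f \right)} = f + 5 f^{2}$ ($Y{\left(f \right)} = \left(f^{2} + 4 f f\right) + f = \left(f^{2} + 4 f^{2}\right) + f = 5 f^{2} + f = f + 5 f^{2}$)
$\frac{\left(-342\right) \frac{1}{-743}}{Y{\left(I{\left(1,5 \right)} \right)}} = \frac{\left(-342\right) \frac{1}{-743}}{\left(-4\right) \left(1 + 5 \left(-4\right)\right)} = \frac{\left(-342\right) \left(- \frac{1}{743}\right)}{\left(-4\right) \left(1 - 20\right)} = \frac{342}{743 \left(\left(-4\right) \left(-19\right)\right)} = \frac{342}{743 \cdot 76} = \frac{342}{743} \cdot \frac{1}{76} = \frac{9}{1486}$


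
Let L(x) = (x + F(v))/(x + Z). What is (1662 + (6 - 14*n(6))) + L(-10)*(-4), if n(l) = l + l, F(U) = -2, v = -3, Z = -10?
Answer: 7488/5 ≈ 1497.6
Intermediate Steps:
L(x) = (-2 + x)/(-10 + x) (L(x) = (x - 2)/(x - 10) = (-2 + x)/(-10 + x))
n(l) = 2*l
(1662 + (6 - 14*n(6))) + L(-10)*(-4) = (1662 + (6 - 28*6)) + ((-2 - 10)/(-10 - 10))*(-4) = (1662 + (6 - 14*12)) + (-12/(-20))*(-4) = (1662 + (6 - 168)) - 1/20*(-12)*(-4) = (1662 - 162) + (3/5)*(-4) = 1500 - 12/5 = 7488/5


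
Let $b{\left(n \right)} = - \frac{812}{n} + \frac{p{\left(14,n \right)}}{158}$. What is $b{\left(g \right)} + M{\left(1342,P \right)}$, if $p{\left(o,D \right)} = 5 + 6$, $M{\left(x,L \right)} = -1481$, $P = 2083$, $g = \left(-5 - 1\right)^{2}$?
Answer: $- \frac{2137957}{1422} \approx -1503.5$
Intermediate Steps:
$g = 36$ ($g = \left(-6\right)^{2} = 36$)
$p{\left(o,D \right)} = 11$
$b{\left(n \right)} = \frac{11}{158} - \frac{812}{n}$ ($b{\left(n \right)} = - \frac{812}{n} + \frac{11}{158} = \frac{11}{158} - \frac{812}{n}$)
$b{\left(g \right)} + M{\left(1342,P \right)} = \left(\frac{11}{158} - \frac{812}{36}\right) - 1481 = \left(\frac{11}{158} - \frac{203}{9}\right) - 1481 = - \frac{31975}{1422} - 1481 = - \frac{2137957}{1422}$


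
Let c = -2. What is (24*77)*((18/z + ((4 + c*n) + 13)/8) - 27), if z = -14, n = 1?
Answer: -48807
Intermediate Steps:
(24*77)*((18/z + ((4 + c*n) + 13)/8) - 27) = (24*77)*((18/(-14) + ((4 - 2*1) + 13)/8) - 27) = 1848*((18*(-1/14) + ((4 - 2) + 13)*(1/8)) - 27) = 1848*((-9/7 + (2 + 13)*(1/8)) - 27) = 1848*((-9/7 + 15*(1/8)) - 27) = 1848*((-9/7 + 15/8) - 27) = 1848*(33/56 - 27) = 1848*(-1479/56) = -48807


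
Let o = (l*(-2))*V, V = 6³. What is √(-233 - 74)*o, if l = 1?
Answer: -432*I*√307 ≈ -7569.3*I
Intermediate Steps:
V = 216
o = -432 (o = (1*(-2))*216 = -2*216 = -432)
√(-233 - 74)*o = √(-233 - 74)*(-432) = √(-307)*(-432) = (I*√307)*(-432) = -432*I*√307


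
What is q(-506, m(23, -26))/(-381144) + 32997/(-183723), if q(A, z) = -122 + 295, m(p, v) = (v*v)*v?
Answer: -4202797549/23341639704 ≈ -0.18006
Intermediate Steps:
m(p, v) = v**3 (m(p, v) = v**2*v = v**3)
q(A, z) = 173
q(-506, m(23, -26))/(-381144) + 32997/(-183723) = 173/(-381144) + 32997/(-183723) = 173*(-1/381144) + 32997*(-1/183723) = -173/381144 - 10999/61241 = -4202797549/23341639704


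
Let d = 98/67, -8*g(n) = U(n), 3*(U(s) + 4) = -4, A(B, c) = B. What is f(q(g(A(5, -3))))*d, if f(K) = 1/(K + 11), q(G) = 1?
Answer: 49/402 ≈ 0.12189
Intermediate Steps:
U(s) = -16/3 (U(s) = -4 + (1/3)*(-4) = -4 - 4/3 = -16/3)
g(n) = 2/3 (g(n) = -1/8*(-16/3) = 2/3)
d = 98/67 (d = 98*(1/67) = 98/67 ≈ 1.4627)
f(K) = 1/(11 + K)
f(q(g(A(5, -3))))*d = (98/67)/(11 + 1) = (98/67)/12 = (1/12)*(98/67) = 49/402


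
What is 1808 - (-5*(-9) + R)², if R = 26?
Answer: -3233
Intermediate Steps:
1808 - (-5*(-9) + R)² = 1808 - (-5*(-9) + 26)² = 1808 - (45 + 26)² = 1808 - 1*71² = 1808 - 1*5041 = 1808 - 5041 = -3233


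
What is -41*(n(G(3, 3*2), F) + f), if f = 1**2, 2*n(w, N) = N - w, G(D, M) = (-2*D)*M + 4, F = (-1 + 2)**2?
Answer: -1435/2 ≈ -717.50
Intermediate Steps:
F = 1 (F = 1**2 = 1)
G(D, M) = 4 - 2*D*M (G(D, M) = -2*D*M + 4 = 4 - 2*D*M)
n(w, N) = N/2 - w/2 (n(w, N) = (N - w)/2 = N/2 - w/2)
f = 1
-41*(n(G(3, 3*2), F) + f) = -41*(((1/2)*1 - (4 - 2*3*3*2)/2) + 1) = -41*((1/2 - (4 - 2*3*6)/2) + 1) = -41*((1/2 - (4 - 36)/2) + 1) = -41*((1/2 - 1/2*(-32)) + 1) = -41*((1/2 + 16) + 1) = -41*(33/2 + 1) = -41*35/2 = -1435/2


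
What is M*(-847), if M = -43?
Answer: 36421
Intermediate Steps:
M*(-847) = -43*(-847) = 36421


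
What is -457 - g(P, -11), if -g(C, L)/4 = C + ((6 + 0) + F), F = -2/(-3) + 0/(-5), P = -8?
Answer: -1387/3 ≈ -462.33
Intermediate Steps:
F = ⅔ (F = -2*(-⅓) + 0*(-⅕) = ⅔ + 0 = ⅔ ≈ 0.66667)
g(C, L) = -80/3 - 4*C (g(C, L) = -4*(C + ((6 + 0) + ⅔)) = -4*(C + (6 + ⅔)) = -4*(C + 20/3) = -4*(20/3 + C) = -80/3 - 4*C)
-457 - g(P, -11) = -457 - (-80/3 - 4*(-8)) = -457 - (-80/3 + 32) = -457 - 1*16/3 = -457 - 16/3 = -1387/3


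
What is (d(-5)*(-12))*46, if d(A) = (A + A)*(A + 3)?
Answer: -11040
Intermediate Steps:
d(A) = 2*A*(3 + A) (d(A) = (2*A)*(3 + A) = 2*A*(3 + A))
(d(-5)*(-12))*46 = ((2*(-5)*(3 - 5))*(-12))*46 = ((2*(-5)*(-2))*(-12))*46 = (20*(-12))*46 = -240*46 = -11040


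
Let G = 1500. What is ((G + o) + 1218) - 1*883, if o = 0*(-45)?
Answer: 1835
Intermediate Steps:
o = 0
((G + o) + 1218) - 1*883 = ((1500 + 0) + 1218) - 1*883 = (1500 + 1218) - 883 = 2718 - 883 = 1835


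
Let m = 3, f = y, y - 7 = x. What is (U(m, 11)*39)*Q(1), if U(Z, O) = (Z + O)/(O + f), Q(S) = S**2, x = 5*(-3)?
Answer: 182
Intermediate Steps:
x = -15
y = -8 (y = 7 - 15 = -8)
f = -8
U(Z, O) = (O + Z)/(-8 + O) (U(Z, O) = (Z + O)/(O - 8) = (O + Z)/(-8 + O))
(U(m, 11)*39)*Q(1) = (((11 + 3)/(-8 + 11))*39)*1**2 = ((14/3)*39)*1 = 182*1 = 182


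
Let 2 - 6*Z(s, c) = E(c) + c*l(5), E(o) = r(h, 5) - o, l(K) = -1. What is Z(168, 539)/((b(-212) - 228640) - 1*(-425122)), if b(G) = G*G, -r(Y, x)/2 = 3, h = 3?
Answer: 181/241426 ≈ 0.00074971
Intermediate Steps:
r(Y, x) = -6 (r(Y, x) = -2*3 = -6)
b(G) = G²
E(o) = -6 - o
Z(s, c) = 4/3 + c/3 (Z(s, c) = ⅓ - ((-6 - c) + c*(-1))/6 = ⅓ - ((-6 - c) - c)/6 = ⅓ - (-6 - 2*c)/6 = ⅓ + (1 + c/3) = 4/3 + c/3)
Z(168, 539)/((b(-212) - 228640) - 1*(-425122)) = (4/3 + (⅓)*539)/(((-212)² - 228640) - 1*(-425122)) = (4/3 + 539/3)/((44944 - 228640) + 425122) = 181/(-183696 + 425122) = 181/241426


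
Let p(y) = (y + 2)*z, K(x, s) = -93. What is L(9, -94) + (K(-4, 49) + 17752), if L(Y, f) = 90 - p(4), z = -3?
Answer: 17767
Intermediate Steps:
p(y) = -6 - 3*y (p(y) = (y + 2)*(-3) = (2 + y)*(-3) = -6 - 3*y)
L(Y, f) = 108 (L(Y, f) = 90 - (-6 - 3*4) = 90 - (-6 - 12) = 90 - 1*(-18) = 90 + 18 = 108)
L(9, -94) + (K(-4, 49) + 17752) = 108 + (-93 + 17752) = 108 + 17659 = 17767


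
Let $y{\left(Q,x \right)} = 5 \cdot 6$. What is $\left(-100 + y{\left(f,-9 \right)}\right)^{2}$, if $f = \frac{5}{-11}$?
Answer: $4900$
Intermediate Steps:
$f = - \frac{5}{11}$ ($f = 5 \left(- \frac{1}{11}\right) = - \frac{5}{11} \approx -0.45455$)
$y{\left(Q,x \right)} = 30$
$\left(-100 + y{\left(f,-9 \right)}\right)^{2} = \left(-100 + 30\right)^{2} = \left(-70\right)^{2} = 4900$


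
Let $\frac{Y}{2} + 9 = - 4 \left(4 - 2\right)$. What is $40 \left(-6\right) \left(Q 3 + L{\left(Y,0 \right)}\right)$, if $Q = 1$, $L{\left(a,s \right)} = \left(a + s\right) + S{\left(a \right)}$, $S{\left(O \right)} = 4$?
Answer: $6480$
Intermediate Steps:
$Y = -34$ ($Y = -18 + 2 \left(- 4 \left(4 - 2\right)\right) = -18 + 2 \left(\left(-4\right) 2\right) = -18 + 2 \left(-8\right) = -18 - 16 = -34$)
$L{\left(a,s \right)} = 4 + a + s$ ($L{\left(a,s \right)} = \left(a + s\right) + 4 = 4 + a + s$)
$40 \left(-6\right) \left(Q 3 + L{\left(Y,0 \right)}\right) = 40 \left(-6\right) \left(1 \cdot 3 + \left(4 - 34 + 0\right)\right) = - 240 \left(3 - 30\right) = \left(-240\right) \left(-27\right) = 6480$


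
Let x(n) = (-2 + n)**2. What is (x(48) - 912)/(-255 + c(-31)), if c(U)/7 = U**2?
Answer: 301/1618 ≈ 0.18603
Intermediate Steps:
c(U) = 7*U**2
(x(48) - 912)/(-255 + c(-31)) = ((-2 + 48)**2 - 912)/(-255 + 7*(-31)**2) = (46**2 - 912)/(-255 + 7*961) = (2116 - 912)/(-255 + 6727) = 1204/6472 = 1204*(1/6472) = 301/1618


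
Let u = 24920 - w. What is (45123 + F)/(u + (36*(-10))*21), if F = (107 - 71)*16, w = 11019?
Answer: 45699/6341 ≈ 7.2069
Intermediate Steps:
u = 13901 (u = 24920 - 1*11019 = 24920 - 11019 = 13901)
F = 576 (F = 36*16 = 576)
(45123 + F)/(u + (36*(-10))*21) = (45123 + 576)/(13901 + (36*(-10))*21) = 45699/(13901 - 360*21) = 45699/(13901 - 7560) = 45699/6341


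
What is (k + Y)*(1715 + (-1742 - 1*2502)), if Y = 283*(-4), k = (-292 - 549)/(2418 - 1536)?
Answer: 280793465/98 ≈ 2.8652e+6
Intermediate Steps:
k = -841/882 ≈ -0.95352
Y = -1132
(k + Y)*(1715 + (-1742 - 1*2502)) = (-841/882 - 1132)*(1715 + (-1742 - 1*2502)) = -999265*(1715 + (-1742 - 2502))/882 = -999265*(1715 - 4244)/882 = -999265/882*(-2529) = 280793465/98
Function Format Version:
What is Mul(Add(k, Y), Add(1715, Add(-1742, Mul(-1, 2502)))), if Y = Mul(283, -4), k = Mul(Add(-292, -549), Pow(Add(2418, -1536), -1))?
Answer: Rational(280793465, 98) ≈ 2.8652e+6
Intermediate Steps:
k = Rational(-841, 882) (k = Mul(-841, Pow(882, -1)) = Mul(-841, Rational(1, 882)) = Rational(-841, 882) ≈ -0.95352)
Y = -1132
Mul(Add(k, Y), Add(1715, Add(-1742, Mul(-1, 2502)))) = Mul(Add(Rational(-841, 882), -1132), Add(1715, Add(-1742, Mul(-1, 2502)))) = Mul(Rational(-999265, 882), Add(1715, Add(-1742, -2502))) = Mul(Rational(-999265, 882), Add(1715, -4244)) = Mul(Rational(-999265, 882), -2529) = Rational(280793465, 98)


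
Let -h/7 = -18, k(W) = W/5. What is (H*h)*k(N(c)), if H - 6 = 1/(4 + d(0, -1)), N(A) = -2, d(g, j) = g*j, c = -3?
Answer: -315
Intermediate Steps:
k(W) = W/5 (k(W) = W*(1/5) = W/5)
h = 126 (h = -7*(-18) = 126)
H = 25/4 (H = 6 + 1/(4 + 0*(-1)) = 6 + 1/(4 + 0) = 6 + 1/4 = 25/4 ≈ 6.2500)
(H*h)*k(N(c)) = ((25/4)*126)*((1/5)*(-2)) = (1575/2)*(-2/5) = -315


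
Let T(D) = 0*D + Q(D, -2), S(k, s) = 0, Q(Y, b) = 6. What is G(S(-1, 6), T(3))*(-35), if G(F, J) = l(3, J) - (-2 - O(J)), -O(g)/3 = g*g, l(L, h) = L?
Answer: 3605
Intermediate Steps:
O(g) = -3*g**2 (O(g) = -3*g*g = -3*g**2)
T(D) = 6 (T(D) = 0*D + 6 = 0 + 6 = 6)
G(F, J) = 5 - 3*J**2 (G(F, J) = 3 - (-2 - (-3)*J**2) = 3 - (-2 + 3*J**2) = 3 + (2 - 3*J**2) = 5 - 3*J**2)
G(S(-1, 6), T(3))*(-35) = (5 - 3*6**2)*(-35) = (5 - 3*36)*(-35) = (5 - 108)*(-35) = -103*(-35) = 3605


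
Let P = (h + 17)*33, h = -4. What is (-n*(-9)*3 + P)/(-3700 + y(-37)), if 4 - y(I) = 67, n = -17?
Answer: 30/3763 ≈ 0.0079724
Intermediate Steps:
y(I) = -63 (y(I) = 4 - 1*67 = 4 - 67 = -63)
P = 429 (P = (-4 + 17)*33 = 13*33 = 429)
(-n*(-9)*3 + P)/(-3700 + y(-37)) = (-(-17*(-9))*3 + 429)/(-3700 - 63) = (-153*3 + 429)/(-3763) = (-1*459 + 429)*(-1/3763) = (-459 + 429)*(-1/3763) = -30*(-1/3763) = 30/3763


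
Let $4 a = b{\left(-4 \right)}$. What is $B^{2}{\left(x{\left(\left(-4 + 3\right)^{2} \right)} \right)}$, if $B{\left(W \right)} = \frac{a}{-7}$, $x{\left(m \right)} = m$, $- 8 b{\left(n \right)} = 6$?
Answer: $\frac{9}{12544} \approx 0.00071747$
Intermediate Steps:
$b{\left(n \right)} = - \frac{3}{4}$ ($b{\left(n \right)} = \left(- \frac{1}{8}\right) 6 = - \frac{3}{4}$)
$a = - \frac{3}{16}$ ($a = \frac{1}{4} \left(- \frac{3}{4}\right) = - \frac{3}{16} \approx -0.1875$)
$B{\left(W \right)} = \frac{3}{112}$ ($B{\left(W \right)} = - \frac{3}{16 \left(-7\right)} = \left(- \frac{3}{16}\right) \left(- \frac{1}{7}\right) = \frac{3}{112}$)
$B^{2}{\left(x{\left(\left(-4 + 3\right)^{2} \right)} \right)} = \left(\frac{3}{112}\right)^{2} = \frac{9}{12544}$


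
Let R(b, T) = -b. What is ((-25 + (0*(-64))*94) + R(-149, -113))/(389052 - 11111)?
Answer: 124/377941 ≈ 0.00032809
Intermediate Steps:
((-25 + (0*(-64))*94) + R(-149, -113))/(389052 - 11111) = ((-25 + (0*(-64))*94) - 1*(-149))/(389052 - 11111) = ((-25 + 0*94) + 149)/377941 = ((-25 + 0) + 149)*(1/377941) = (-25 + 149)*(1/377941) = 124*(1/377941) = 124/377941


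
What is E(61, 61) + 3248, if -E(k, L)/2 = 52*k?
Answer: -3096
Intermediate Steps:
E(k, L) = -104*k
E(61, 61) + 3248 = -104*61 + 3248 = -6344 + 3248 = -3096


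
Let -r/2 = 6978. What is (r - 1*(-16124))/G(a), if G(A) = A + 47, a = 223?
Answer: 1084/135 ≈ 8.0296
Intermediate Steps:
r = -13956 (r = -2*6978 = -13956)
G(A) = 47 + A
(r - 1*(-16124))/G(a) = (-13956 - 1*(-16124))/(47 + 223) = (-13956 + 16124)/270 = 2168*(1/270) = 1084/135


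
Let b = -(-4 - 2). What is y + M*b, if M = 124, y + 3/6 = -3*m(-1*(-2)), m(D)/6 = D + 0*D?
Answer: 1415/2 ≈ 707.50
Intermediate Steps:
m(D) = 6*D (m(D) = 6*(D + 0*D) = 6*(D + 0) = 6*D)
y = -73/2 (y = -½ - 18*(-1*(-2)) = -½ - 18*2 = -½ - 3*12 = -½ - 36 = -73/2 ≈ -36.500)
b = 6 (b = -1*(-6) = 6)
y + M*b = -73/2 + 124*6 = -73/2 + 744 = 1415/2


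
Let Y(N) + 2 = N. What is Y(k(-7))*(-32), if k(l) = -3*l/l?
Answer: 160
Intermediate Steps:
k(l) = -3 (k(l) = -3*1 = -3)
Y(N) = -2 + N
Y(k(-7))*(-32) = (-2 - 3)*(-32) = -5*(-32) = 160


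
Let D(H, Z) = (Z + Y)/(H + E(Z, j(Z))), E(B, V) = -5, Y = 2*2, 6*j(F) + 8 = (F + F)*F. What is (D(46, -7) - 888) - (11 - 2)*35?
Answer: -49326/41 ≈ -1203.1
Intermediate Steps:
j(F) = -4/3 + F²/3 (j(F) = -4/3 + ((F + F)*F)/6 = -4/3 + ((2*F)*F)/6 = -4/3 + (2*F²)/6 = -4/3 + F²/3)
Y = 4
D(H, Z) = (4 + Z)/(-5 + H) (D(H, Z) = (Z + 4)/(H - 5) = (4 + Z)/(-5 + H))
(D(46, -7) - 888) - (11 - 2)*35 = ((4 - 7)/(-5 + 46) - 888) - (11 - 2)*35 = (-3/41 - 888) - 9*35 = ((1/41)*(-3) - 888) - 1*315 = (-3/41 - 888) - 315 = -36411/41 - 315 = -49326/41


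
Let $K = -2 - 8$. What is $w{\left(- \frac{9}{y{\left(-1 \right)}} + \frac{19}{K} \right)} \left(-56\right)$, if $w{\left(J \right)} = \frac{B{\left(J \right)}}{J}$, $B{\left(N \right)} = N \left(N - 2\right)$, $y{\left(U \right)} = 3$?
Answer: $\frac{1932}{5} \approx 386.4$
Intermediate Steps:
$B{\left(N \right)} = N \left(-2 + N\right)$
$K = -10$ ($K = -2 - 8 = -10$)
$w{\left(J \right)} = -2 + J$ ($w{\left(J \right)} = \frac{J \left(-2 + J\right)}{J} = -2 + J$)
$w{\left(- \frac{9}{y{\left(-1 \right)}} + \frac{19}{K} \right)} \left(-56\right) = \left(-2 + \left(- \frac{9}{3} + \frac{19}{-10}\right)\right) \left(-56\right) = \left(-2 + \left(\left(-9\right) \frac{1}{3} + 19 \left(- \frac{1}{10}\right)\right)\right) \left(-56\right) = \left(-2 - \frac{49}{10}\right) \left(-56\right) = \left(- \frac{69}{10}\right) \left(-56\right) = \frac{1932}{5}$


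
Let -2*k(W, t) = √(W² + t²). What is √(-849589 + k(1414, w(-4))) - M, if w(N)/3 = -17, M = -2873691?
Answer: 2873691 + √(-3398356 - 2*√2001997)/2 ≈ 2.8737e+6 + 922.12*I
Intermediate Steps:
w(N) = -51 (w(N) = 3*(-17) = -51)
k(W, t) = -√(W² + t²)/2
√(-849589 + k(1414, w(-4))) - M = √(-849589 - √(1414² + (-51)²)/2) - 1*(-2873691) = √(-849589 - √(1999396 + 2601)/2) + 2873691 = √(-849589 - √2001997/2) + 2873691 = 2873691 + √(-849589 - √2001997/2)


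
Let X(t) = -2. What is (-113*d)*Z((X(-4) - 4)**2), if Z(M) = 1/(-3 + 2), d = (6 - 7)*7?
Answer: -791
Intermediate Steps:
d = -7 (d = -1*7 = -7)
Z(M) = -1 (Z(M) = 1/(-1) = -1)
(-113*d)*Z((X(-4) - 4)**2) = -113*(-7)*(-1) = 791*(-1) = -791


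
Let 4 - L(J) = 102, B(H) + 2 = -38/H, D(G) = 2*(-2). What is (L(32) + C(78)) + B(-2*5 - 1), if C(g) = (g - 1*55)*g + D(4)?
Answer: 18628/11 ≈ 1693.5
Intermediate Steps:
D(G) = -4
B(H) = -2 - 38/H
L(J) = -98 (L(J) = 4 - 1*102 = 4 - 102 = -98)
C(g) = -4 + g*(-55 + g) (C(g) = (g - 1*55)*g - 4 = (g - 55)*g - 4 = (-55 + g)*g - 4 = g*(-55 + g) - 4 = -4 + g*(-55 + g))
(L(32) + C(78)) + B(-2*5 - 1) = (-98 + (-4 + 78**2 - 55*78)) + (-2 - 38/(-2*5 - 1)) = (-98 + (-4 + 6084 - 4290)) + (-2 - 38/(-10 - 1)) = (-98 + 1790) + (-2 - 38/(-11)) = 1692 + (-2 - 38*(-1/11)) = 1692 + (-2 + 38/11) = 1692 + 16/11 = 18628/11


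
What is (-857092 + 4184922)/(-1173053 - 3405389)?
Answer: -151265/208111 ≈ -0.72685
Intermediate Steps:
(-857092 + 4184922)/(-1173053 - 3405389) = 3327830/(-4578442) = 3327830*(-1/4578442) = -151265/208111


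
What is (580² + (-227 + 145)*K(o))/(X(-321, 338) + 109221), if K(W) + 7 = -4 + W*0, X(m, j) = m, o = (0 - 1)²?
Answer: 18739/6050 ≈ 3.0974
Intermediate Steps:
o = 1 (o = (-1)² = 1)
K(W) = -11 (K(W) = -7 + (-4 + W*0) = -7 + (-4 + 0) = -7 - 4 = -11)
(580² + (-227 + 145)*K(o))/(X(-321, 338) + 109221) = (580² + (-227 + 145)*(-11))/(-321 + 109221) = (336400 - 82*(-11))/108900 = (336400 + 902)*(1/108900) = 337302*(1/108900) = 18739/6050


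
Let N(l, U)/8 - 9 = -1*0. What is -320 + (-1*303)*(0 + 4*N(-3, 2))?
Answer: -87584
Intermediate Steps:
N(l, U) = 72 (N(l, U) = 72 + 8*(-1*0) = 72 + 8*0 = 72 + 0 = 72)
-320 + (-1*303)*(0 + 4*N(-3, 2)) = -320 + (-1*303)*(0 + 4*72) = -320 - 303*(0 + 288) = -320 - 303*288 = -320 - 87264 = -87584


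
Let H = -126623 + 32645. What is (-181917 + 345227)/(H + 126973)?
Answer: 32662/6599 ≈ 4.9495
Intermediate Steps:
H = -93978
(-181917 + 345227)/(H + 126973) = (-181917 + 345227)/(-93978 + 126973) = 163310/32995 = 163310*(1/32995) = 32662/6599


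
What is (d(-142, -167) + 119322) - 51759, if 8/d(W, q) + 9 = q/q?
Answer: 67562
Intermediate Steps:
d(W, q) = -1 (d(W, q) = 8/(-9 + q/q) = 8/(-9 + 1) = 8/(-8) = 8*(-⅛) = -1)
(d(-142, -167) + 119322) - 51759 = (-1 + 119322) - 51759 = 119321 - 51759 = 67562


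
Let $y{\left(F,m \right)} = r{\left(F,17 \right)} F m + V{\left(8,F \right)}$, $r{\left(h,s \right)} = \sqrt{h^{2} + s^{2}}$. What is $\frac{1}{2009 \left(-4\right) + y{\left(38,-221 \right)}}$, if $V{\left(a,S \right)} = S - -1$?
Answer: $\frac{7997}{122158306123} - \frac{8398 \sqrt{1733}}{122158306123} \approx -2.7964 \cdot 10^{-6}$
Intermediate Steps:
$V{\left(a,S \right)} = 1 + S$ ($V{\left(a,S \right)} = S + 1 = 1 + S$)
$y{\left(F,m \right)} = 1 + F + F m \sqrt{289 + F^{2}}$ ($y{\left(F,m \right)} = \sqrt{F^{2} + 17^{2}} F m + \left(1 + F\right) = \sqrt{F^{2} + 289} F m + \left(1 + F\right) = \sqrt{289 + F^{2}} F m + \left(1 + F\right) = F \sqrt{289 + F^{2}} m + \left(1 + F\right) = F m \sqrt{289 + F^{2}} + \left(1 + F\right) = 1 + F + F m \sqrt{289 + F^{2}}$)
$\frac{1}{2009 \left(-4\right) + y{\left(38,-221 \right)}} = \frac{1}{2009 \left(-4\right) + \left(1 + 38 + 38 \left(-221\right) \sqrt{289 + 38^{2}}\right)} = \frac{1}{-8036 + \left(1 + 38 + 38 \left(-221\right) \sqrt{289 + 1444}\right)} = \frac{1}{-8036 + \left(1 + 38 + 38 \left(-221\right) \sqrt{1733}\right)} = \frac{1}{-8036 + \left(1 + 38 - 8398 \sqrt{1733}\right)} = \frac{1}{-8036 + \left(39 - 8398 \sqrt{1733}\right)} = \frac{1}{-7997 - 8398 \sqrt{1733}}$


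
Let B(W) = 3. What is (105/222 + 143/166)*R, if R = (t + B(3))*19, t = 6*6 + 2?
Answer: 3192342/3071 ≈ 1039.5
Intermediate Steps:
t = 38 (t = 36 + 2 = 38)
R = 779 (R = (38 + 3)*19 = 41*19 = 779)
(105/222 + 143/166)*R = (105/222 + 143/166)*779 = (105*(1/222) + 143*(1/166))*779 = (35/74 + 143/166)*779 = (4098/3071)*779 = 3192342/3071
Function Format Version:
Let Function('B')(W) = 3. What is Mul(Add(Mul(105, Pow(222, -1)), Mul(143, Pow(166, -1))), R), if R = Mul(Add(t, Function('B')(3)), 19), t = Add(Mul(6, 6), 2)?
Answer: Rational(3192342, 3071) ≈ 1039.5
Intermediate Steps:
t = 38 (t = Add(36, 2) = 38)
R = 779 (R = Mul(Add(38, 3), 19) = Mul(41, 19) = 779)
Mul(Add(Mul(105, Pow(222, -1)), Mul(143, Pow(166, -1))), R) = Mul(Add(Mul(105, Pow(222, -1)), Mul(143, Pow(166, -1))), 779) = Mul(Add(Mul(105, Rational(1, 222)), Mul(143, Rational(1, 166))), 779) = Mul(Add(Rational(35, 74), Rational(143, 166)), 779) = Mul(Rational(4098, 3071), 779) = Rational(3192342, 3071)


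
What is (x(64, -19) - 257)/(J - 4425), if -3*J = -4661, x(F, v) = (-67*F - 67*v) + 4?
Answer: 4902/4307 ≈ 1.1381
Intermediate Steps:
x(F, v) = 4 - 67*F - 67*v
J = 4661/3 (J = -⅓*(-4661) = 4661/3 ≈ 1553.7)
(x(64, -19) - 257)/(J - 4425) = ((4 - 67*64 - 67*(-19)) - 257)/(4661/3 - 4425) = ((4 - 4288 + 1273) - 257)/(-8614/3) = (-3011 - 257)*(-3/8614) = -3268*(-3/8614) = 4902/4307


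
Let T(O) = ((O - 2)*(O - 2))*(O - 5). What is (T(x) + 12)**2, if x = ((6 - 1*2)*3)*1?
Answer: 506944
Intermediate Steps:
x = 12 (x = ((6 - 2)*3)*1 = (4*3)*1 = 12*1 = 12)
T(O) = (-2 + O)**2*(-5 + O) (T(O) = ((-2 + O)*(-2 + O))*(-5 + O) = (-2 + O)**2*(-5 + O))
(T(x) + 12)**2 = ((-2 + 12)**2*(-5 + 12) + 12)**2 = (10**2*7 + 12)**2 = (100*7 + 12)**2 = (700 + 12)**2 = 712**2 = 506944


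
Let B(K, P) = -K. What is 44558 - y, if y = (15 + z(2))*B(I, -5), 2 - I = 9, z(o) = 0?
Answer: 44453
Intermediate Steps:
I = -7 (I = 2 - 1*9 = 2 - 9 = -7)
y = 105 (y = (15 + 0)*(-1*(-7)) = 15*7 = 105)
44558 - y = 44558 - 1*105 = 44558 - 105 = 44453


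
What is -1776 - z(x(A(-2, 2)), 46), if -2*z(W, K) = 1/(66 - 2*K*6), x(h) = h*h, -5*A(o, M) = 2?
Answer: -1726273/972 ≈ -1776.0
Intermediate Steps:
A(o, M) = -2/5 (A(o, M) = -1/5*2 = -2/5)
x(h) = h**2
z(W, K) = -1/(2*(66 - 12*K)) (z(W, K) = -1/(2*(66 - 2*K*6)) = -1/(2*(66 - 12*K)))
-1776 - z(x(A(-2, 2)), 46) = -1776 - 1/(12*(-11 + 2*46)) = -1776 - 1/(12*(-11 + 92)) = -1776 - 1/(12*81) = -1776 - 1*1/972 = -1776 - 1/972 = -1726273/972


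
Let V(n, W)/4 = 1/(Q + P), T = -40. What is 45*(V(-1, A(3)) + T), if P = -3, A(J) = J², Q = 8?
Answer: -1764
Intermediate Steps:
V(n, W) = ⅘ (V(n, W) = 4/(8 - 3) = 4/5 = 4*(⅕) = ⅘)
45*(V(-1, A(3)) + T) = 45*(⅘ - 40) = 45*(-196/5) = -1764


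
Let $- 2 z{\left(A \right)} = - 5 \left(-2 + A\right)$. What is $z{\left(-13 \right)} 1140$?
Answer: $-42750$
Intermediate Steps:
$z{\left(A \right)} = -5 + \frac{5 A}{2}$ ($z{\left(A \right)} = - \frac{\left(-5\right) \left(-2 + A\right)}{2} = - \frac{10 - 5 A}{2} = -5 + \frac{5 A}{2}$)
$z{\left(-13 \right)} 1140 = \left(-5 + \frac{5}{2} \left(-13\right)\right) 1140 = \left(-5 - \frac{65}{2}\right) 1140 = \left(- \frac{75}{2}\right) 1140 = -42750$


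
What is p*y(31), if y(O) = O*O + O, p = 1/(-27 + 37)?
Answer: 496/5 ≈ 99.200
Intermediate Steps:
p = 1/10 ≈ 0.10000
y(O) = O + O**2 (y(O) = O**2 + O = O + O**2)
p*y(31) = (31*(1 + 31))/10 = (31*32)/10 = (1/10)*992 = 496/5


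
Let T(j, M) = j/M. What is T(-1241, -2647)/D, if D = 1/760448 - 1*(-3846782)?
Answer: 943715968/7743210014558039 ≈ 1.2188e-7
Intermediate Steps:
D = 2925277678337/760448 (D = 1/760448 + 3846782 = 2925277678337/760448 ≈ 3.8468e+6)
T(-1241, -2647)/D = (-1241/(-2647))/(2925277678337/760448) = -1241*(-1/2647)*(760448/2925277678337) = (1241/2647)*(760448/2925277678337) = 943715968/7743210014558039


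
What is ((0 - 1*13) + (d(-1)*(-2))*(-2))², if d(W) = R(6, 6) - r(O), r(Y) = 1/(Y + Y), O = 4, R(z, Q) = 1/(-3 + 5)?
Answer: 529/4 ≈ 132.25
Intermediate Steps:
R(z, Q) = ½ (R(z, Q) = 1/2 = ½)
r(Y) = 1/(2*Y)
d(W) = 3/8 (d(W) = ½ - 1/(2*4) = ½ - 1*⅛ = ½ - ⅛ = 3/8)
((0 - 1*13) + (d(-1)*(-2))*(-2))² = ((0 - 1*13) + ((3/8)*(-2))*(-2))² = ((0 - 13) - ¾*(-2))² = (-13 + 3/2)² = (-23/2)² = 529/4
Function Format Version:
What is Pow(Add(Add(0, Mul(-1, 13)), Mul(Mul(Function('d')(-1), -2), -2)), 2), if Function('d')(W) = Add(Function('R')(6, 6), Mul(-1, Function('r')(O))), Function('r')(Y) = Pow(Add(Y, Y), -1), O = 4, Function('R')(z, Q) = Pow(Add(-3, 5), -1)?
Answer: Rational(529, 4) ≈ 132.25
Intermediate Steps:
Function('R')(z, Q) = Rational(1, 2) (Function('R')(z, Q) = Pow(2, -1) = Rational(1, 2))
Function('r')(Y) = Mul(Rational(1, 2), Pow(Y, -1)) (Function('r')(Y) = Pow(Mul(2, Y), -1) = Mul(Rational(1, 2), Pow(Y, -1)))
Function('d')(W) = Rational(3, 8) (Function('d')(W) = Add(Rational(1, 2), Mul(-1, Mul(Rational(1, 2), Pow(4, -1)))) = Add(Rational(1, 2), Mul(-1, Mul(Rational(1, 2), Rational(1, 4)))) = Add(Rational(1, 2), Mul(-1, Rational(1, 8))) = Add(Rational(1, 2), Rational(-1, 8)) = Rational(3, 8))
Pow(Add(Add(0, Mul(-1, 13)), Mul(Mul(Function('d')(-1), -2), -2)), 2) = Pow(Add(Add(0, Mul(-1, 13)), Mul(Mul(Rational(3, 8), -2), -2)), 2) = Pow(Add(Add(0, -13), Mul(Rational(-3, 4), -2)), 2) = Pow(Add(-13, Rational(3, 2)), 2) = Pow(Rational(-23, 2), 2) = Rational(529, 4)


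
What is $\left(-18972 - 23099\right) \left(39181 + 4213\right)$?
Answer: $-1825628974$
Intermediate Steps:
$\left(-18972 - 23099\right) \left(39181 + 4213\right) = \left(-42071\right) 43394 = -1825628974$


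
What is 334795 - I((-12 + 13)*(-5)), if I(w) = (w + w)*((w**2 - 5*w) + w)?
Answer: 335245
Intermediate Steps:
I(w) = 2*w*(w**2 - 4*w) (I(w) = (2*w)*(w**2 - 4*w) = 2*w*(w**2 - 4*w))
334795 - I((-12 + 13)*(-5)) = 334795 - 2*((-12 + 13)*(-5))**2*(-4 + (-12 + 13)*(-5)) = 334795 - 2*(1*(-5))**2*(-4 + 1*(-5)) = 334795 - 2*(-5)**2*(-4 - 5) = 334795 - 2*25*(-9) = 334795 - 1*(-450) = 334795 + 450 = 335245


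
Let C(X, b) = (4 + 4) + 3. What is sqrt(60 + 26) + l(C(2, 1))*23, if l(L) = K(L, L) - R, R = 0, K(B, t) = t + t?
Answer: 506 + sqrt(86) ≈ 515.27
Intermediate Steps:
K(B, t) = 2*t
C(X, b) = 11 (C(X, b) = 8 + 3 = 11)
l(L) = 2*L (l(L) = 2*L - 1*0 = 2*L + 0 = 2*L)
sqrt(60 + 26) + l(C(2, 1))*23 = sqrt(60 + 26) + (2*11)*23 = sqrt(86) + 22*23 = sqrt(86) + 506 = 506 + sqrt(86)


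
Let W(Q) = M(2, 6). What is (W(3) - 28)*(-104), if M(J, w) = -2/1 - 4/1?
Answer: 3536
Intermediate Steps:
M(J, w) = -6 (M(J, w) = -2*1 - 4*1 = -2 - 4 = -6)
W(Q) = -6
(W(3) - 28)*(-104) = (-6 - 28)*(-104) = -34*(-104) = 3536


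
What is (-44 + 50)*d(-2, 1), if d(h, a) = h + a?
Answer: -6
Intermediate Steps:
d(h, a) = a + h
(-44 + 50)*d(-2, 1) = (-44 + 50)*(1 - 2) = 6*(-1) = -6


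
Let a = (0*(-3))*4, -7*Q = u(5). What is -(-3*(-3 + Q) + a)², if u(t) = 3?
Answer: -5184/49 ≈ -105.80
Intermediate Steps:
Q = -3/7 (Q = -⅐*3 = -3/7 ≈ -0.42857)
a = 0 (a = 0*4 = 0)
-(-3*(-3 + Q) + a)² = -(-3*(-3 - 3/7) + 0)² = -(-3*(-24/7) + 0)² = -(72/7 + 0)² = -(72/7)² = -1*5184/49 = -5184/49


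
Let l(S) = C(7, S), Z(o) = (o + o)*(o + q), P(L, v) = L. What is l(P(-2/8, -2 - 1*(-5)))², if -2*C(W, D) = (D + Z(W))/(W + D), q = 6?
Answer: 528529/2916 ≈ 181.25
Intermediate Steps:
Z(o) = 2*o*(6 + o) (Z(o) = (o + o)*(o + 6) = (2*o)*(6 + o) = 2*o*(6 + o))
C(W, D) = -(D + 2*W*(6 + W))/(2*(D + W)) (C(W, D) = -(D + 2*W*(6 + W))/(2*(W + D)) = -(D + 2*W*(6 + W))/(2*(D + W)))
l(S) = (-91 - S/2)/(7 + S) (l(S) = (-S/2 - 1*7*(6 + 7))/(S + 7) = (-S/2 - 1*7*13)/(7 + S) = (-S/2 - 91)/(7 + S) = (-91 - S/2)/(7 + S))
l(P(-2/8, -2 - 1*(-5)))² = ((-182 - (-2)/8)/(2*(7 - 2/8)))² = ((-182 - (-2)/8)/(2*(7 - 2*⅛)))² = ((-182 - 1*(-¼))/(2*(7 - ¼)))² = ((-182 + ¼)/(2*(27/4)))² = ((½)*(4/27)*(-727/4))² = (-727/54)² = 528529/2916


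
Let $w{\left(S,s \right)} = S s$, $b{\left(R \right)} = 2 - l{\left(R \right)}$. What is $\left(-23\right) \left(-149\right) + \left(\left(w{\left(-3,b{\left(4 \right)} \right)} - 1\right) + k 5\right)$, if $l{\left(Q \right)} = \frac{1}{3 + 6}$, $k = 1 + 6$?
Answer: $\frac{10366}{3} \approx 3455.3$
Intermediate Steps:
$k = 7$
$l{\left(Q \right)} = \frac{1}{9}$
$b{\left(R \right)} = \frac{17}{9}$ ($b{\left(R \right)} = 2 - \frac{1}{9} = \frac{17}{9}$)
$\left(-23\right) \left(-149\right) + \left(\left(w{\left(-3,b{\left(4 \right)} \right)} - 1\right) + k 5\right) = \left(-23\right) \left(-149\right) + \left(\left(\left(-3\right) \frac{17}{9} - 1\right) + 7 \cdot 5\right) = 3427 + \left(\left(- \frac{17}{3} - 1\right) + 35\right) = 3427 + \left(- \frac{20}{3} + 35\right) = 3427 + \frac{85}{3} = \frac{10366}{3}$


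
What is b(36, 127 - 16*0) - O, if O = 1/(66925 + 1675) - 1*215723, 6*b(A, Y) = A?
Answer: 14799009399/68600 ≈ 2.1573e+5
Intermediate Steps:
b(A, Y) = A/6
O = -14798597799/68600 (O = 1/68600 - 215723 = -14798597799/68600 ≈ -2.1572e+5)
b(36, 127 - 16*0) - O = (1/6)*36 - 1*(-14798597799/68600) = 6 + 14798597799/68600 = 14799009399/68600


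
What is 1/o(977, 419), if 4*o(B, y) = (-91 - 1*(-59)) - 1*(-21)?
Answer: -4/11 ≈ -0.36364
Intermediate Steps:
o(B, y) = -11/4 (o(B, y) = ((-91 - 1*(-59)) - 1*(-21))/4 = ((-91 + 59) + 21)/4 = (-32 + 21)/4 = (¼)*(-11) = -11/4)
1/o(977, 419) = 1/(-11/4) = -4/11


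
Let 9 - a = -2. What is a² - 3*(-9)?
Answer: 148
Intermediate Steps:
a = 11 (a = 9 - 1*(-2) = 9 + 2 = 11)
a² - 3*(-9) = 11² - 3*(-9) = 121 + 27 = 148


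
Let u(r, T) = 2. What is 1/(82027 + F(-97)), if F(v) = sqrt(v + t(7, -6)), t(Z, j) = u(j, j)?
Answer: 82027/6728428824 - I*sqrt(95)/6728428824 ≈ 1.2191e-5 - 1.4486e-9*I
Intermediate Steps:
t(Z, j) = 2
F(v) = sqrt(2 + v) (F(v) = sqrt(v + 2) = sqrt(2 + v))
1/(82027 + F(-97)) = 1/(82027 + sqrt(2 - 97)) = 1/(82027 + sqrt(-95)) = 1/(82027 + I*sqrt(95))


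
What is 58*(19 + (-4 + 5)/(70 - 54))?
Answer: 8845/8 ≈ 1105.6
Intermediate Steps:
58*(19 + (-4 + 5)/(70 - 54)) = 58*(19 + 1/16) = 58*(305/16) = 8845/8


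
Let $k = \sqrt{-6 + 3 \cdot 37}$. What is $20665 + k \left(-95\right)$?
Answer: $20665 - 95 \sqrt{105} \approx 19692.0$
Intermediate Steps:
$k = \sqrt{105}$ ($k = \sqrt{-6 + 111} = \sqrt{105} \approx 10.247$)
$20665 + k \left(-95\right) = 20665 + \sqrt{105} \left(-95\right) = 20665 - 95 \sqrt{105}$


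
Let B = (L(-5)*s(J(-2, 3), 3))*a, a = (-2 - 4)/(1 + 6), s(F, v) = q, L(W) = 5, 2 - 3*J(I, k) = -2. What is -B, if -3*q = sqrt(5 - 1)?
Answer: -20/7 ≈ -2.8571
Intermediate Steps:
J(I, k) = 4/3 (J(I, k) = 2/3 - 1/3*(-2) = 2/3 + 2/3 = 4/3)
q = -2/3 (q = -sqrt(5 - 1)/3 = -sqrt(4)/3 = -1/3*2 = -2/3 ≈ -0.66667)
s(F, v) = -2/3
a = -6/7 ≈ -0.85714
B = 20/7 (B = (5*(-2/3))*(-6/7) = -10/3*(-6/7) = 20/7 ≈ 2.8571)
-B = -1*20/7 = -20/7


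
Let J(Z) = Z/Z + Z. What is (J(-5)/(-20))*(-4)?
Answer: -⅘ ≈ -0.80000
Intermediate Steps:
J(Z) = 1 + Z
(J(-5)/(-20))*(-4) = ((1 - 5)/(-20))*(-4) = -4*(-1/20)*(-4) = (⅕)*(-4) = -⅘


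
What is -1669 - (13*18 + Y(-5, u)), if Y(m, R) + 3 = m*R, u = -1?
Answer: -1905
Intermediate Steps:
Y(m, R) = -3 + R*m (Y(m, R) = -3 + m*R = -3 + R*m)
-1669 - (13*18 + Y(-5, u)) = -1669 - (13*18 + (-3 - 1*(-5))) = -1669 - (234 + (-3 + 5)) = -1669 - (234 + 2) = -1669 - 1*236 = -1669 - 236 = -1905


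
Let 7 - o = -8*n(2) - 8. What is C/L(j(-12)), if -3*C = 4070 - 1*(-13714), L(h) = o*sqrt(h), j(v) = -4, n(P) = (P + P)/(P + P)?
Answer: 2964*I/23 ≈ 128.87*I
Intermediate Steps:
n(P) = 1 (n(P) = (2*P)/((2*P)) = (2*P)*(1/(2*P)) = 1)
o = 23 (o = 7 - (-8*1 - 8) = 7 - (-8 - 8) = 7 - 1*(-16) = 7 + 16 = 23)
L(h) = 23*sqrt(h)
C = -5928 (C = -(4070 - 1*(-13714))/3 = -(4070 + 13714)/3 = -1/3*17784 = -5928)
C/L(j(-12)) = -5928*(-I/46) = -(-2964)*I/23 = 2964*I/23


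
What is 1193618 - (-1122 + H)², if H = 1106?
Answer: 1193362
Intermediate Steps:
1193618 - (-1122 + H)² = 1193618 - (-1122 + 1106)² = 1193618 - 1*(-16)² = 1193618 - 1*256 = 1193618 - 256 = 1193362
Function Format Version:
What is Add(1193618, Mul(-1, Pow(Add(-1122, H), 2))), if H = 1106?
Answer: 1193362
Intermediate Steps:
Add(1193618, Mul(-1, Pow(Add(-1122, H), 2))) = Add(1193618, Mul(-1, Pow(Add(-1122, 1106), 2))) = Add(1193618, Mul(-1, Pow(-16, 2))) = Add(1193618, Mul(-1, 256)) = Add(1193618, -256) = 1193362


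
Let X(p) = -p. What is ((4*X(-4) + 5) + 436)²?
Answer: 208849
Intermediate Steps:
((4*X(-4) + 5) + 436)² = ((4*(-1*(-4)) + 5) + 436)² = ((4*4 + 5) + 436)² = ((16 + 5) + 436)² = (21 + 436)² = 457² = 208849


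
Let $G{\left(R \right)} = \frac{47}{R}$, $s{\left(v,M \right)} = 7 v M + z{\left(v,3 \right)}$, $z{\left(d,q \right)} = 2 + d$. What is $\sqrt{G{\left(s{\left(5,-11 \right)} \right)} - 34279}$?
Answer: $\frac{i \sqrt{544215378}}{126} \approx 185.15 i$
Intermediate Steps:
$s{\left(v,M \right)} = 2 + v + 7 M v$ ($s{\left(v,M \right)} = 7 v M + \left(2 + v\right) = 7 M v + \left(2 + v\right) = 2 + v + 7 M v$)
$\sqrt{G{\left(s{\left(5,-11 \right)} \right)} - 34279} = \sqrt{\frac{47}{2 + 5 + 7 \left(-11\right) 5} - 34279} = \sqrt{\frac{47}{2 + 5 - 385} - 34279} = \sqrt{\frac{47}{-378} - 34279} = \sqrt{47 \left(- \frac{1}{378}\right) - 34279} = \sqrt{- \frac{47}{378} - 34279} = \sqrt{- \frac{12957509}{378}} = \frac{i \sqrt{544215378}}{126}$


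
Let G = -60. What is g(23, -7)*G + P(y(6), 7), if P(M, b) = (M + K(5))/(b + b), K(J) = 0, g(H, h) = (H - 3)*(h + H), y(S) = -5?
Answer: -268805/14 ≈ -19200.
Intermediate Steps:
g(H, h) = (-3 + H)*(H + h)
P(M, b) = M/(2*b) (P(M, b) = (M + 0)/(b + b) = M/((2*b)) = M*(1/(2*b)) = M/(2*b))
g(23, -7)*G + P(y(6), 7) = (23² - 3*23 - 3*(-7) + 23*(-7))*(-60) + (½)*(-5)/7 = (529 - 69 + 21 - 161)*(-60) + (½)*(-5)*(⅐) = 320*(-60) - 5/14 = -19200 - 5/14 = -268805/14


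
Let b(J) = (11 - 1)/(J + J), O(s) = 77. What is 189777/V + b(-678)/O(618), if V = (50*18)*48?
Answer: 550404559/125294400 ≈ 4.3929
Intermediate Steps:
b(J) = 5/J (b(J) = 10/((2*J)) = 10*(1/(2*J)) = 5/J)
V = 43200 (V = 900*48 = 43200)
189777/V + b(-678)/O(618) = 189777/43200 + (5/(-678))/77 = 189777*(1/43200) + (5*(-1/678))*(1/77) = 63259/14400 - 5/678*1/77 = 63259/14400 - 5/52206 = 550404559/125294400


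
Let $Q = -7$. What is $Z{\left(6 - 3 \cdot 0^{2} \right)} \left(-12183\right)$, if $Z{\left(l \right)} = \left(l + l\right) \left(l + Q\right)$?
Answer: $146196$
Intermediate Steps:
$Z{\left(l \right)} = 2 l \left(-7 + l\right)$ ($Z{\left(l \right)} = \left(l + l\right) \left(l - 7\right) = 2 l \left(-7 + l\right)$)
$Z{\left(6 - 3 \cdot 0^{2} \right)} \left(-12183\right) = 2 \left(6 - 3 \cdot 0^{2}\right) \left(-7 + \left(6 - 3 \cdot 0^{2}\right)\right) \left(-12183\right) = 2 \left(6 - 0\right) \left(-7 + \left(6 - 0\right)\right) \left(-12183\right) = 2 \left(6 + 0\right) \left(-7 + \left(6 + 0\right)\right) \left(-12183\right) = 2 \cdot 6 \left(-7 + 6\right) \left(-12183\right) = 2 \cdot 6 \left(-1\right) \left(-12183\right) = \left(-12\right) \left(-12183\right) = 146196$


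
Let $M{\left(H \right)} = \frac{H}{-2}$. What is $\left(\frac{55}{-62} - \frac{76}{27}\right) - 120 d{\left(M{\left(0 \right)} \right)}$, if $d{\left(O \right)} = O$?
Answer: $- \frac{6197}{1674} \approx -3.7019$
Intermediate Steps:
$M{\left(H \right)} = - \frac{H}{2}$ ($M{\left(H \right)} = H \left(- \frac{1}{2}\right) = - \frac{H}{2}$)
$\left(\frac{55}{-62} - \frac{76}{27}\right) - 120 d{\left(M{\left(0 \right)} \right)} = \left(\frac{55}{-62} - \frac{76}{27}\right) - 120 \left(\left(- \frac{1}{2}\right) 0\right) = \left(55 \left(- \frac{1}{62}\right) - \frac{76}{27}\right) - 0 = \left(- \frac{55}{62} - \frac{76}{27}\right) + 0 = - \frac{6197}{1674} + 0 = - \frac{6197}{1674}$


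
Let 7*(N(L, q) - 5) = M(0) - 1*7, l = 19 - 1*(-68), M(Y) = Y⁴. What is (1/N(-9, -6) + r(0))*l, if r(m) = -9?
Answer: -3045/4 ≈ -761.25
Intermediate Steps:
l = 87 (l = 19 + 68 = 87)
N(L, q) = 4 (N(L, q) = 5 + (0⁴ - 1*7)/7 = 5 + (0 - 7)/7 = 5 + (⅐)*(-7) = 5 - 1 = 4)
(1/N(-9, -6) + r(0))*l = (1/4 - 9)*87 = (¼ - 9)*87 = -35/4*87 = -3045/4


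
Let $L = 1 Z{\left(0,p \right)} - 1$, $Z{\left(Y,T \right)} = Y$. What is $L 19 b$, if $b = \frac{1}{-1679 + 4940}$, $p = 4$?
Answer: $- \frac{19}{3261} \approx -0.0058264$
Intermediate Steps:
$L = -1$ ($L = 1 \cdot 0 - 1 = 0 - 1 = -1$)
$b = \frac{1}{3261} \approx 0.00030665$
$L 19 b = \left(-1\right) 19 \cdot \frac{1}{3261} = \left(-19\right) \frac{1}{3261} = - \frac{19}{3261}$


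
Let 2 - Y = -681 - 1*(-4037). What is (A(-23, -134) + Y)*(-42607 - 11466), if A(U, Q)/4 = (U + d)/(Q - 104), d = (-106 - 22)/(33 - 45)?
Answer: 64741819192/357 ≈ 1.8135e+8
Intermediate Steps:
Y = -3354 (Y = 2 - (-681 - 1*(-4037)) = 2 - (-681 + 4037) = 2 - 1*3356 = 2 - 3356 = -3354)
d = 32/3 (d = -128/(-12) = -128*(-1/12) = 32/3 ≈ 10.667)
A(U, Q) = 4*(32/3 + U)/(-104 + Q) (A(U, Q) = 4*((U + 32/3)/(Q - 104)) = 4*((32/3 + U)/(-104 + Q)) = 4*(32/3 + U)/(-104 + Q))
(A(-23, -134) + Y)*(-42607 - 11466) = (4*(32 + 3*(-23))/(3*(-104 - 134)) - 3354)*(-42607 - 11466) = ((4/3)*(32 - 69)/(-238) - 3354)*(-54073) = ((4/3)*(-1/238)*(-37) - 3354)*(-54073) = (74/357 - 3354)*(-54073) = -1197304/357*(-54073) = 64741819192/357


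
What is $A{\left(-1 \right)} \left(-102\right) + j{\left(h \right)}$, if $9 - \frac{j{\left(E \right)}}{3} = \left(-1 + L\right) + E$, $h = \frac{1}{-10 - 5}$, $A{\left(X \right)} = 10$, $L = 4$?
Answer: $- \frac{5009}{5} \approx -1001.8$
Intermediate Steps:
$h = - \frac{1}{15}$ ($h = \frac{1}{-15} = - \frac{1}{15} \approx -0.066667$)
$j{\left(E \right)} = 18 - 3 E$ ($j{\left(E \right)} = 27 - 3 \left(\left(-1 + 4\right) + E\right) = 27 - 3 \left(3 + E\right) = 27 - \left(9 + 3 E\right) = 18 - 3 E$)
$A{\left(-1 \right)} \left(-102\right) + j{\left(h \right)} = 10 \left(-102\right) + \left(18 - - \frac{1}{5}\right) = -1020 + \left(18 + \frac{1}{5}\right) = -1020 + \frac{91}{5} = - \frac{5009}{5}$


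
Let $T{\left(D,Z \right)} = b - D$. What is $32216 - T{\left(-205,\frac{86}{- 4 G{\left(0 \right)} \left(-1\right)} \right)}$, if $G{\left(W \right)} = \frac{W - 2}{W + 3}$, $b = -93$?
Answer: $32104$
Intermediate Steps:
$G{\left(W \right)} = \frac{-2 + W}{3 + W}$
$T{\left(D,Z \right)} = -93 - D$
$32216 - T{\left(-205,\frac{86}{- 4 G{\left(0 \right)} \left(-1\right)} \right)} = 32216 - \left(-93 - -205\right) = 32216 - \left(-93 + 205\right) = 32216 - 112 = 32104$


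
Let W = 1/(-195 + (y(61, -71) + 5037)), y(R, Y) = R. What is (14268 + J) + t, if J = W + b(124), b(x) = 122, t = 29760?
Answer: 216467451/4903 ≈ 44150.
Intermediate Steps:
W = 1/4903 (W = 1/(-195 + (61 + 5037)) = 1/(-195 + 5098) = 1/4903 ≈ 0.00020396)
J = 598167/4903 (J = 1/4903 + 122 = 598167/4903 ≈ 122.00)
(14268 + J) + t = (14268 + 598167/4903) + 29760 = 70554171/4903 + 29760 = 216467451/4903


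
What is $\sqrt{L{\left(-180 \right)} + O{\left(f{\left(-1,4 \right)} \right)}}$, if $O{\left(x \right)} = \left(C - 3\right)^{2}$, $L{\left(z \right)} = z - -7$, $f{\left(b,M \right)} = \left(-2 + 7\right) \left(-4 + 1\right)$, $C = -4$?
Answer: $2 i \sqrt{31} \approx 11.136 i$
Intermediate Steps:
$f{\left(b,M \right)} = -15$ ($f{\left(b,M \right)} = 5 \left(-3\right) = -15$)
$L{\left(z \right)} = 7 + z$ ($L{\left(z \right)} = z + 7 = 7 + z$)
$O{\left(x \right)} = 49$ ($O{\left(x \right)} = \left(-4 - 3\right)^{2} = \left(-7\right)^{2} = 49$)
$\sqrt{L{\left(-180 \right)} + O{\left(f{\left(-1,4 \right)} \right)}} = \sqrt{\left(7 - 180\right) + 49} = \sqrt{-173 + 49} = \sqrt{-124} = 2 i \sqrt{31}$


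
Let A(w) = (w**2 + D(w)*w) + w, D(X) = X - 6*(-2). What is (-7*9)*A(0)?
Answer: 0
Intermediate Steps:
D(X) = 12 + X (D(X) = X - 1*(-12) = X + 12 = 12 + X)
A(w) = w + w**2 + w*(12 + w) (A(w) = (w**2 + (12 + w)*w) + w = (w**2 + w*(12 + w)) + w = w + w**2 + w*(12 + w))
(-7*9)*A(0) = (-7*9)*(0*(13 + 2*0)) = -0*(13 + 0) = -0*13 = -63*0 = 0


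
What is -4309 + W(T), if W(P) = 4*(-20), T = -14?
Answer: -4389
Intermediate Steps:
W(P) = -80
-4309 + W(T) = -4309 - 80 = -4389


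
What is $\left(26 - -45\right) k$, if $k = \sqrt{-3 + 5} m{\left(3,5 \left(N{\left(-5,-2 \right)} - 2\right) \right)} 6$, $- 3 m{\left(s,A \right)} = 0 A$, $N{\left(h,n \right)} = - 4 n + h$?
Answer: $0$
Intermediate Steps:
$N{\left(h,n \right)} = h - 4 n$
$m{\left(s,A \right)} = 0$ ($m{\left(s,A \right)} = - \frac{0 A}{3} = \left(- \frac{1}{3}\right) 0 = 0$)
$k = 0$ ($k = \sqrt{-3 + 5} \cdot 0 \cdot 6 = \sqrt{2} \cdot 0 \cdot 6 = 0 \cdot 6 = 0$)
$\left(26 - -45\right) k = \left(26 - -45\right) 0 = \left(26 + 45\right) 0 = 71 \cdot 0 = 0$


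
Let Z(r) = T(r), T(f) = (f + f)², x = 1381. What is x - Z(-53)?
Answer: -9855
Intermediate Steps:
T(f) = 4*f² (T(f) = (2*f)² = 4*f²)
Z(r) = 4*r²
x - Z(-53) = 1381 - 4*(-53)² = 1381 - 4*2809 = 1381 - 1*11236 = 1381 - 11236 = -9855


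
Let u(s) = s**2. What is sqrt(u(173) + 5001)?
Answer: sqrt(34930) ≈ 186.90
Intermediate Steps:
sqrt(u(173) + 5001) = sqrt(173**2 + 5001) = sqrt(29929 + 5001) = sqrt(34930)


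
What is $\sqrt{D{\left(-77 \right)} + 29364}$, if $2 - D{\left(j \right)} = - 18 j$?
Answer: $2 \sqrt{6995} \approx 167.27$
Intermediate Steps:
$D{\left(j \right)} = 2 + 18 j$ ($D{\left(j \right)} = 2 - - 18 j = 2 + 18 j$)
$\sqrt{D{\left(-77 \right)} + 29364} = \sqrt{\left(2 + 18 \left(-77\right)\right) + 29364} = \sqrt{\left(2 - 1386\right) + 29364} = \sqrt{-1384 + 29364} = \sqrt{27980} = 2 \sqrt{6995}$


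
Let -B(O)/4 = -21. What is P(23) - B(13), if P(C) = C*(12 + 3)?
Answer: 261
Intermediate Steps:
P(C) = 15*C (P(C) = C*15 = 15*C)
B(O) = 84 (B(O) = -4*(-21) = 84)
P(23) - B(13) = 15*23 - 1*84 = 345 - 84 = 261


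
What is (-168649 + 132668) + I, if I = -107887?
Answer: -143868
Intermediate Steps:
(-168649 + 132668) + I = (-168649 + 132668) - 107887 = -35981 - 107887 = -143868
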